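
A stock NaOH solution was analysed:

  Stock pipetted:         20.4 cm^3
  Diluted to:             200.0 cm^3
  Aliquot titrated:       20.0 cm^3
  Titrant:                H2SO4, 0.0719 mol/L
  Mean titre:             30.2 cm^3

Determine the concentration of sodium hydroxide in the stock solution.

2.13 mol/L

2 NaOH + H2SO4 → Na2SO4 + 2 H2O
n(H2SO4) = 0.0302 × 0.0719 = 2.17 × 10^-3 mol
From the 2:1 ratio, n(NaOH) in the aliquot = 2/1 × 2.17 × 10^-3 = 4.34 × 10^-3 mol
[NaOH]_dilute = 4.34 × 10^-3 / 0.0200 = 0.217 mol/L
Dilution factor = 200.0 / 20.4 = 9.804
[NaOH]_stock = 0.217 × 9.804 = 2.13 mol/L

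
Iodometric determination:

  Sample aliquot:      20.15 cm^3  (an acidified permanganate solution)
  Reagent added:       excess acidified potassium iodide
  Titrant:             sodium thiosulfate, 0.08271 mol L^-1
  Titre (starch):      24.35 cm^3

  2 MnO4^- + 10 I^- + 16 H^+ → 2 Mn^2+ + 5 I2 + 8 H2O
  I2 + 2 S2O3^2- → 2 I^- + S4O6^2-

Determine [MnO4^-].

0.01999 mol/L

n(S2O3^2-) = 0.02435 × 0.08271 = 2.014 × 10^-3 mol
n(I2) = n(S2O3^2-)/2 = 1.007 × 10^-3 mol
From the 2:5 ratio, n(MnO4^-) in the aliquot = 2/5 × 1.007 × 10^-3 = 4.028 × 10^-4 mol
[MnO4^-] = 4.028 × 10^-4 / 0.02015 = 0.01999 mol/L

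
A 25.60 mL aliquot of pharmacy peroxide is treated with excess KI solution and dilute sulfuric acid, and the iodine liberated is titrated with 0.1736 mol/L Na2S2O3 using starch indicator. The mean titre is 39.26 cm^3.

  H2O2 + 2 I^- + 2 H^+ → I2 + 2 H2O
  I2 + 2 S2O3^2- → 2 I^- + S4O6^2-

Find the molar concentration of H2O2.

0.1331 mol/L

n(S2O3^2-) = 0.03926 × 0.1736 = 6.816 × 10^-3 mol
n(I2) = n(S2O3^2-)/2 = 3.408 × 10^-3 mol
n(H2O2) in the aliquot = 3.408 × 10^-3 mol (1:1 ratio)
[H2O2] = 3.408 × 10^-3 / 0.02560 = 0.1331 mol/L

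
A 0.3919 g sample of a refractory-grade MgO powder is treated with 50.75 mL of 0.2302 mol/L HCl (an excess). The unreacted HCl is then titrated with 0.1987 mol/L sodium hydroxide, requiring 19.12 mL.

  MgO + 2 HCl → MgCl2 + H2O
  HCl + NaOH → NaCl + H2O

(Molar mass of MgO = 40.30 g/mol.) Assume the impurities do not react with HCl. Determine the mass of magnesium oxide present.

0.1589 g

n(HCl) added = 0.05075 × 0.2302 = 0.01168 mol
n(NaOH) used in back-titration = 0.01912 × 0.1987 = 3.799 × 10^-3 mol
n(HCl) left over = 3.799 × 10^-3 mol (1:1 ratio)
n(HCl) consumed by analyte = 0.01168 − 3.799 × 10^-3 = 7.884 × 10^-3 mol
From the 1:2 ratio, n(MgO) = 1/2 × 7.884 × 10^-3 = 3.942 × 10^-3 mol
mass of MgO = 3.942 × 10^-3 × 40.30 = 0.1589 g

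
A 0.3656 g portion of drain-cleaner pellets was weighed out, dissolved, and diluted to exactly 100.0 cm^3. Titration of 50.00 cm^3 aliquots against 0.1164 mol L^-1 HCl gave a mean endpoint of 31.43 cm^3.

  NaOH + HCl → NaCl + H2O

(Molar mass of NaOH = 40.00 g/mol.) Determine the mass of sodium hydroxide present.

n(HCl) per titration = 0.03143 × 0.1164 = 3.658 × 10^-3 mol
n(NaOH) in each aliquot = 3.658 × 10^-3 mol (1:1 ratio)
n(NaOH) in the whole flask = 3.658 × 10^-3 × 100.0/50.00 = 7.317 × 10^-3 mol
mass of NaOH = 7.317 × 10^-3 × 40.00 = 0.2927 g

0.2927 g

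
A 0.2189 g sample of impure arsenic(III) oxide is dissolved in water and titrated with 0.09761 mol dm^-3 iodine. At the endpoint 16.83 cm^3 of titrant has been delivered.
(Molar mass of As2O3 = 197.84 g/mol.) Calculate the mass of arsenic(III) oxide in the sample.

0.1625 g

As2O3 + 2 I2 + 2 H2O → As2O5 + 4 HI
n(I2) = 0.01683 L × 0.09761 mol/L = 1.643 × 10^-3 mol
From the 1:2 ratio, n(As2O3) = 1/2 × 1.643 × 10^-3 = 8.214 × 10^-4 mol
mass of As2O3 = 8.214 × 10^-4 × 197.84 g/mol = 0.1625 g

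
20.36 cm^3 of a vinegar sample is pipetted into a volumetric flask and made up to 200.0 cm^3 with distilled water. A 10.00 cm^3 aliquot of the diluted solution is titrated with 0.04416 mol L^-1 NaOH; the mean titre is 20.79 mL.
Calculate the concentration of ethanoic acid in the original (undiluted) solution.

CH3COOH + NaOH → CH3COONa + H2O
n(NaOH) = 0.02079 × 0.04416 = 9.181 × 10^-4 mol
n(CH3COOH) in the aliquot = 9.181 × 10^-4 mol (1:1 ratio)
[CH3COOH]_dilute = 9.181 × 10^-4 / 0.01000 = 0.09181 mol/L
Dilution factor = 200.0 / 20.36 = 9.823
[CH3COOH]_stock = 0.09181 × 9.823 = 0.9019 mol/L

0.9019 mol/L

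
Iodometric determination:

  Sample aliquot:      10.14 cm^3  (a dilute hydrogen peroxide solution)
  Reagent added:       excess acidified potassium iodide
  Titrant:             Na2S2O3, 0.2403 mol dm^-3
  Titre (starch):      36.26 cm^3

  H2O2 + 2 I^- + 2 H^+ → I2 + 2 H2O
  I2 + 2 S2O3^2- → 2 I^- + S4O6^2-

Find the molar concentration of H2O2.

0.4296 mol/L

n(S2O3^2-) = 0.03626 × 0.2403 = 8.713 × 10^-3 mol
n(I2) = n(S2O3^2-)/2 = 4.357 × 10^-3 mol
n(H2O2) in the aliquot = 4.357 × 10^-3 mol (1:1 ratio)
[H2O2] = 4.357 × 10^-3 / 0.01014 = 0.4296 mol/L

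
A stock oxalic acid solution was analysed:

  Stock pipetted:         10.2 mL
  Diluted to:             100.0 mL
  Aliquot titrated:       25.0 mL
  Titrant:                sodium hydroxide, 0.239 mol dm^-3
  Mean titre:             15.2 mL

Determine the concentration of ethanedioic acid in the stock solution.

H2C2O4 + 2 NaOH → Na2C2O4 + 2 H2O
n(NaOH) = 0.0152 × 0.239 = 3.63 × 10^-3 mol
From the 1:2 ratio, n(H2C2O4) in the aliquot = 1/2 × 3.63 × 10^-3 = 1.82 × 10^-3 mol
[H2C2O4]_dilute = 1.82 × 10^-3 / 0.0250 = 0.0727 mol/L
Dilution factor = 100.0 / 10.2 = 9.804
[H2C2O4]_stock = 0.0727 × 9.804 = 0.712 mol/L

0.712 mol/L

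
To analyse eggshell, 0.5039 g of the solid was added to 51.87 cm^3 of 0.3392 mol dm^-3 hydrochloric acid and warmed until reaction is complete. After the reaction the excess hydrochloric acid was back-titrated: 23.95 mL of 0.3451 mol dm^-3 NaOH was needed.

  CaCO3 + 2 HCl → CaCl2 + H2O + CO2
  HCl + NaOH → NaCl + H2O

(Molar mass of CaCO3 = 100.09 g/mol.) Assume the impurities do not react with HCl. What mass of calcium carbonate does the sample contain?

n(HCl) added = 0.05187 × 0.3392 = 0.01759 mol
n(NaOH) used in back-titration = 0.02395 × 0.3451 = 8.265 × 10^-3 mol
n(HCl) left over = 8.265 × 10^-3 mol (1:1 ratio)
n(HCl) consumed by analyte = 0.01759 − 8.265 × 10^-3 = 9.329 × 10^-3 mol
From the 1:2 ratio, n(CaCO3) = 1/2 × 9.329 × 10^-3 = 4.665 × 10^-3 mol
mass of CaCO3 = 4.665 × 10^-3 × 100.09 = 0.4669 g

0.4669 g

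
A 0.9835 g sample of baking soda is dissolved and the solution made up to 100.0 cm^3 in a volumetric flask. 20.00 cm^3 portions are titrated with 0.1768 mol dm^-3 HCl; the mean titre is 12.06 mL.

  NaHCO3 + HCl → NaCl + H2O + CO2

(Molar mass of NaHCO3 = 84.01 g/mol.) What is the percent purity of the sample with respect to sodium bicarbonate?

n(HCl) per titration = 0.01206 × 0.1768 = 2.132 × 10^-3 mol
n(NaHCO3) in each aliquot = 2.132 × 10^-3 mol (1:1 ratio)
n(NaHCO3) in the whole flask = 2.132 × 10^-3 × 100.0/20.00 = 0.01066 mol
mass of NaHCO3 = 0.01066 × 84.01 = 0.8956 g
% NaHCO3 = 0.8956 / 0.9835 × 100 = 91.07 %

91.07 %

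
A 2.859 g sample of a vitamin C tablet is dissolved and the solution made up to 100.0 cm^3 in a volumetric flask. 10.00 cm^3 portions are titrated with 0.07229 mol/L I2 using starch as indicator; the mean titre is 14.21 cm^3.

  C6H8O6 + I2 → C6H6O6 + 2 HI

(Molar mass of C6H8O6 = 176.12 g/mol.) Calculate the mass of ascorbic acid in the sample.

1.809 g

n(I2) per titration = 0.01421 × 0.07229 = 1.027 × 10^-3 mol
n(C6H8O6) in each aliquot = 1.027 × 10^-3 mol (1:1 ratio)
n(C6H8O6) in the whole flask = 1.027 × 10^-3 × 100.0/10.00 = 0.01027 mol
mass of C6H8O6 = 0.01027 × 176.12 = 1.809 g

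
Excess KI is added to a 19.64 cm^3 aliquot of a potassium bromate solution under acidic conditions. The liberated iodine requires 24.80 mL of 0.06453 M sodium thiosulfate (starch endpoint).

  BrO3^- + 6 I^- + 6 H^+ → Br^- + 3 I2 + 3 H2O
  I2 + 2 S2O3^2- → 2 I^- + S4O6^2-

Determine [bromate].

0.01358 M

n(S2O3^2-) = 0.02480 × 0.06453 = 1.600 × 10^-3 mol
n(I2) = n(S2O3^2-)/2 = 8.002 × 10^-4 mol
From the 1:3 ratio, n(BrO3^-) in the aliquot = 1/3 × 8.002 × 10^-4 = 2.667 × 10^-4 mol
[BrO3^-] = 2.667 × 10^-4 / 0.01964 = 0.01358 mol/L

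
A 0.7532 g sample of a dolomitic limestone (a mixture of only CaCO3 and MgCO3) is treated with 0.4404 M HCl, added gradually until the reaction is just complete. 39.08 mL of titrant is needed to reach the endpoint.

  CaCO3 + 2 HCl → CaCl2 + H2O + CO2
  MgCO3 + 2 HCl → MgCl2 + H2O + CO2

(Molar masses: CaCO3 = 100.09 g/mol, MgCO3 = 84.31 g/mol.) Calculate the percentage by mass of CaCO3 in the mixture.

n(HCl) = 0.03908 × 0.4404 = 0.01721 mol
Let x = n(CaCO3), y = n(MgCO3).
Titrant: 2x + 2y = 0.01721;  mass: 100.09x + 84.31y = 0.7532
Solving, x = 1.754 × 10^-3 mol, y = 6.851 × 10^-3 mol
mass of CaCO3 = 1.754 × 10^-3 × 100.09 = 0.1756 g
% CaCO3 = 0.1756 / 0.7532 × 100 = 23.31 %

23.31 %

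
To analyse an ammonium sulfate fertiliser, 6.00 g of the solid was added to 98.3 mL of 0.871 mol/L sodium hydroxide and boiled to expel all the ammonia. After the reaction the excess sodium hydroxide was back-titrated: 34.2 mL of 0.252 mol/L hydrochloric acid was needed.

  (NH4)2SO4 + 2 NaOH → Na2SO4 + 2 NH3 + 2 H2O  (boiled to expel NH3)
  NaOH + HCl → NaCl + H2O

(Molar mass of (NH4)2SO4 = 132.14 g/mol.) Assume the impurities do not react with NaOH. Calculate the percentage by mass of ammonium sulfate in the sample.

84.8 %

n(NaOH) added = 0.0983 × 0.871 = 0.0856 mol
n(HCl) used in back-titration = 0.0342 × 0.252 = 8.62 × 10^-3 mol
n(NaOH) left over = 8.62 × 10^-3 mol (1:1 ratio)
n(NaOH) consumed by analyte = 0.0856 − 8.62 × 10^-3 = 0.0770 mol
From the 1:2 ratio, n((NH4)2SO4) = 1/2 × 0.0770 = 0.0385 mol
mass of (NH4)2SO4 = 0.0385 × 132.14 = 5.09 g
% (NH4)2SO4 = 5.09 / 6.00 × 100 = 84.8 %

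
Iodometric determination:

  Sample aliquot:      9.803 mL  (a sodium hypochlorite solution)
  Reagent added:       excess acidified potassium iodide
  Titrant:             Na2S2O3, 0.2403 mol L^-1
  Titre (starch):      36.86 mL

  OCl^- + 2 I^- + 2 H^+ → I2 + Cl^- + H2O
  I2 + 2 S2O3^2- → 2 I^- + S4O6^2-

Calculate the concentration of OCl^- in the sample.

0.4518 mol/L

n(S2O3^2-) = 0.03686 × 0.2403 = 8.857 × 10^-3 mol
n(I2) = n(S2O3^2-)/2 = 4.429 × 10^-3 mol
n(OCl^-) in the aliquot = 4.429 × 10^-3 mol (1:1 ratio)
[OCl^-] = 4.429 × 10^-3 / 0.009803 = 0.4518 mol/L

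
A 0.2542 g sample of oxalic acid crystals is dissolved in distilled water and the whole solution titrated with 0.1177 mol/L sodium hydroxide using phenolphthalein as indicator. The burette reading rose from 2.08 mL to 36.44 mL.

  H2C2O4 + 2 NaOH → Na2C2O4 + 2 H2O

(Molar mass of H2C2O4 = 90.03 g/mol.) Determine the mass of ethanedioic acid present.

n(NaOH) = 0.03436 L × 0.1177 mol/L = 4.044 × 10^-3 mol
From the 1:2 ratio, n(H2C2O4) = 1/2 × 4.044 × 10^-3 = 2.022 × 10^-3 mol
mass of H2C2O4 = 2.022 × 10^-3 × 90.03 g/mol = 0.1820 g

0.1820 g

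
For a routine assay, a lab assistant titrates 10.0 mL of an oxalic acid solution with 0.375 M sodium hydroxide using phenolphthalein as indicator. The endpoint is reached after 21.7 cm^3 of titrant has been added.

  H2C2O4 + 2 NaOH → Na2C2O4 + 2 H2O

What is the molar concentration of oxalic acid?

0.407 M

n(NaOH) = 0.0217 L × 0.375 mol/L = 8.14 × 10^-3 mol
From the 1:2 mole ratio, n(H2C2O4) = 1/2 × 8.14 × 10^-3 = 4.07 × 10^-3 mol
[H2C2O4] = 4.07 × 10^-3 mol / 0.0100 L = 0.407 mol/L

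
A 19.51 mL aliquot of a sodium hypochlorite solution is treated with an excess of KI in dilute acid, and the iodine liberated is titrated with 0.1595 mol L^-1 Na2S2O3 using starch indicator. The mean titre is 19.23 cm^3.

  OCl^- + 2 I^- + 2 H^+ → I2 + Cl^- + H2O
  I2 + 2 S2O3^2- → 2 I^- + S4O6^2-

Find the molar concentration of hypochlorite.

n(S2O3^2-) = 0.01923 × 0.1595 = 3.067 × 10^-3 mol
n(I2) = n(S2O3^2-)/2 = 1.534 × 10^-3 mol
n(OCl^-) in the aliquot = 1.534 × 10^-3 mol (1:1 ratio)
[OCl^-] = 1.534 × 10^-3 / 0.01951 = 0.07861 mol/L

0.07861 mol/L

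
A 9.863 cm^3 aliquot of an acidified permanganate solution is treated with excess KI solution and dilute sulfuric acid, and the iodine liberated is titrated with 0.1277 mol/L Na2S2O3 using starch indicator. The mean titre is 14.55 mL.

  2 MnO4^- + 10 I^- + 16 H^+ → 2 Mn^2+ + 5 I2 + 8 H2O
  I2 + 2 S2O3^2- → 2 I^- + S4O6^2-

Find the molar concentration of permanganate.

n(S2O3^2-) = 0.01455 × 0.1277 = 1.858 × 10^-3 mol
n(I2) = n(S2O3^2-)/2 = 9.290 × 10^-4 mol
From the 2:5 ratio, n(MnO4^-) in the aliquot = 2/5 × 9.290 × 10^-4 = 3.716 × 10^-4 mol
[MnO4^-] = 3.716 × 10^-4 / 0.009863 = 0.03768 mol/L

0.03768 mol/L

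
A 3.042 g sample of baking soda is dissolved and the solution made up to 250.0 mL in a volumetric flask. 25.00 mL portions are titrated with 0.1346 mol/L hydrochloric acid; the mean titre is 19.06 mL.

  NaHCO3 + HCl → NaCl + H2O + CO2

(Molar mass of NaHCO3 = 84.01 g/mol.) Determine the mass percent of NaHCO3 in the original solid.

70.85 %

n(HCl) per titration = 0.01906 × 0.1346 = 2.565 × 10^-3 mol
n(NaHCO3) in each aliquot = 2.565 × 10^-3 mol (1:1 ratio)
n(NaHCO3) in the whole flask = 2.565 × 10^-3 × 250.0/25.00 = 0.02565 mol
mass of NaHCO3 = 0.02565 × 84.01 = 2.155 g
% NaHCO3 = 2.155 / 3.042 × 100 = 70.85 %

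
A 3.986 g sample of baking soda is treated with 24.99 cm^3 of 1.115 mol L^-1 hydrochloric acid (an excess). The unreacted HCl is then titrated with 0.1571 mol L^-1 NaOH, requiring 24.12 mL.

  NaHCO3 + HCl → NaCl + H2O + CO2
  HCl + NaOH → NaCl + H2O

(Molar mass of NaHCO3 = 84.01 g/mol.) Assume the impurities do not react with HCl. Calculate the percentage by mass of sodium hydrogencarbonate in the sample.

n(HCl) added = 0.02499 × 1.115 = 0.02786 mol
n(NaOH) used in back-titration = 0.02412 × 0.1571 = 3.789 × 10^-3 mol
n(HCl) left over = 3.789 × 10^-3 mol (1:1 ratio)
n(HCl) consumed by analyte = 0.02786 − 3.789 × 10^-3 = 0.02407 mol
n(NaHCO3) = 0.02407 mol (1:1 ratio)
mass of NaHCO3 = 0.02407 × 84.01 = 2.023 g
% NaHCO3 = 2.023 / 3.986 × 100 = 50.74 %

50.74 %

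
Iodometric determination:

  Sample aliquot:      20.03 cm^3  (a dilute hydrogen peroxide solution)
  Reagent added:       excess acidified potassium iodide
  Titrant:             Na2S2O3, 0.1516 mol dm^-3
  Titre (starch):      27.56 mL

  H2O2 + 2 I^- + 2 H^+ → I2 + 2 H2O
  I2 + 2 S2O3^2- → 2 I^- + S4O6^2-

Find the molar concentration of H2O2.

n(S2O3^2-) = 0.02756 × 0.1516 = 4.178 × 10^-3 mol
n(I2) = n(S2O3^2-)/2 = 2.089 × 10^-3 mol
n(H2O2) in the aliquot = 2.089 × 10^-3 mol (1:1 ratio)
[H2O2] = 2.089 × 10^-3 / 0.02003 = 0.1043 mol/L

0.1043 mol/L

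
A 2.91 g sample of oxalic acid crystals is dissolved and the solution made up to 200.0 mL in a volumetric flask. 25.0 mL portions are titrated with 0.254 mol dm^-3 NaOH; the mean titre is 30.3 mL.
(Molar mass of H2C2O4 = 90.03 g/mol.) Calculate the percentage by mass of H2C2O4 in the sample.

95.2 %

H2C2O4 + 2 NaOH → Na2C2O4 + 2 H2O
n(NaOH) per titration = 0.0303 × 0.254 = 7.70 × 10^-3 mol
From the 1:2 ratio, n(H2C2O4) in each aliquot = 1/2 × 7.70 × 10^-3 = 3.85 × 10^-3 mol
n(H2C2O4) in the whole flask = 3.85 × 10^-3 × 200.0/25.0 = 0.0308 mol
mass of H2C2O4 = 0.0308 × 90.03 = 2.77 g
% H2C2O4 = 2.77 / 2.91 × 100 = 95.2 %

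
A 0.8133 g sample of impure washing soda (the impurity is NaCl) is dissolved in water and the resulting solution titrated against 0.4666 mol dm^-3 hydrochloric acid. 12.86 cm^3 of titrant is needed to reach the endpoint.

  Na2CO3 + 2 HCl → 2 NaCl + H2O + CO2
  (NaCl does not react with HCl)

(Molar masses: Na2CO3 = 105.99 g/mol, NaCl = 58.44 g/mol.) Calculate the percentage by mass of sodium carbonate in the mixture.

39.10 %

n(HCl) = 0.01286 × 0.4666 = 6.000 × 10^-3 mol
Let x = n(Na2CO3), y = n(NaCl).
Titrant: 2x = 6.000 × 10^-3;  mass: 105.99x + 58.44y = 0.8133
Solving, x = 3.000 × 10^-3 mol, y = 8.475 × 10^-3 mol
mass of Na2CO3 = 3.000 × 10^-3 × 105.99 = 0.3180 g
% Na2CO3 = 0.3180 / 0.8133 × 100 = 39.10 %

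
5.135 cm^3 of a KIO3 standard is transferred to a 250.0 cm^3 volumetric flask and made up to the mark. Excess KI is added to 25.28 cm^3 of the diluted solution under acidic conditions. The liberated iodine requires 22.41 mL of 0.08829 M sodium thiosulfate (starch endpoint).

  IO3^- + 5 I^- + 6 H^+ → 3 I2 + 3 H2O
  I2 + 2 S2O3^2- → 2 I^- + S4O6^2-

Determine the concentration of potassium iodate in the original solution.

n(S2O3^2-) = 0.02241 × 0.08829 = 1.979 × 10^-3 mol
n(I2) = n(S2O3^2-)/2 = 9.893 × 10^-4 mol
From the 1:3 ratio, n(IO3^-) in the aliquot = 1/3 × 9.893 × 10^-4 = 3.298 × 10^-4 mol
[IO3^-]_dilute = 3.298 × 10^-4 / 0.02528 = 0.01304 mol/L
[IO3^-]_original = 0.01304 × 250.0/5.135 = 0.6351 mol/L

0.6351 M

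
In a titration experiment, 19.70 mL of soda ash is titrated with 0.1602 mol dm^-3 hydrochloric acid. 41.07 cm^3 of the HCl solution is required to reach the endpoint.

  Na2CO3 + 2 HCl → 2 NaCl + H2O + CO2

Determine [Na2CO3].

n(HCl) = 0.04107 L × 0.1602 mol/L = 6.579 × 10^-3 mol
From the 1:2 mole ratio, n(Na2CO3) = 1/2 × 6.579 × 10^-3 = 3.290 × 10^-3 mol
[Na2CO3] = 3.290 × 10^-3 mol / 0.01970 L = 0.1670 mol/L

0.1670 mol/L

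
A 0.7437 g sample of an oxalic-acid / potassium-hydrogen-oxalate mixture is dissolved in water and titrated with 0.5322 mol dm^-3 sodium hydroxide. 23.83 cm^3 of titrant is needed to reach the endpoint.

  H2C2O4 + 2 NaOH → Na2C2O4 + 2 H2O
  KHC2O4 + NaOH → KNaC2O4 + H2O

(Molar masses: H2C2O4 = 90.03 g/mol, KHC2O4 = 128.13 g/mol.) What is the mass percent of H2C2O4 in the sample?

n(NaOH) = 0.02383 × 0.5322 = 0.01268 mol
Let x = n(H2C2O4), y = n(KHC2O4).
Titrant: 2x + 1y = 0.01268;  mass: 90.03x + 128.13y = 0.7437
Solving, x = 5.302 × 10^-3 mol, y = 2.079 × 10^-3 mol
mass of H2C2O4 = 5.302 × 10^-3 × 90.03 = 0.4773 g
% H2C2O4 = 0.4773 / 0.7437 × 100 = 64.18 %

64.18 %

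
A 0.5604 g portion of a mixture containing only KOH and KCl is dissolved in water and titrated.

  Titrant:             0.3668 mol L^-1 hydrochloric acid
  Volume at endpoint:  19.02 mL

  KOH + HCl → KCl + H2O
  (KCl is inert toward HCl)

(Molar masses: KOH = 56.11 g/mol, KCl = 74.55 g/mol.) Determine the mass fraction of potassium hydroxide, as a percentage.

n(HCl) = 0.01902 × 0.3668 = 6.977 × 10^-3 mol
Let x = n(KOH), y = n(KCl).
Titrant: 1x = 6.977 × 10^-3;  mass: 56.11x + 74.55y = 0.5604
Solving, x = 6.977 × 10^-3 mol, y = 2.266 × 10^-3 mol
mass of KOH = 6.977 × 10^-3 × 56.11 = 0.3915 g
% KOH = 0.3915 / 0.5604 × 100 = 69.85 %

69.85 %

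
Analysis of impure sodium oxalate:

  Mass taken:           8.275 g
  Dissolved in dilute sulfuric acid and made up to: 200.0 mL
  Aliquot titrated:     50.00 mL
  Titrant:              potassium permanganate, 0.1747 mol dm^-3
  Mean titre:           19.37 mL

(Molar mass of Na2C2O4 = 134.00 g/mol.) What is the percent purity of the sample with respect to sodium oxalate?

2 MnO4^- + 5 C2O4^2- + 16 H^+ → 2 Mn^2+ + 10 CO2 + 8 H2O
n(KMnO4) per titration = 0.01937 × 0.1747 = 3.384 × 10^-3 mol
From the 5:2 ratio, n(Na2C2O4) in each aliquot = 5/2 × 3.384 × 10^-3 = 8.460 × 10^-3 mol
n(Na2C2O4) in the whole flask = 8.460 × 10^-3 × 200.0/50.00 = 0.03384 mol
mass of Na2C2O4 = 0.03384 × 134.00 = 4.534 g
% Na2C2O4 = 4.534 / 8.275 × 100 = 54.80 %

54.80 %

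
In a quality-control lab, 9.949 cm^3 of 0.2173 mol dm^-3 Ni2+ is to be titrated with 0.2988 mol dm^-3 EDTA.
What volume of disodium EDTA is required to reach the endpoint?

Ni^2+ + EDTA^4- → [Ni(EDTA)]^2-
n(Ni2+) = 0.009949 L × 0.2173 mol/L = 2.162 × 10^-3 mol
n(EDTA) = 2.162 × 10^-3 mol (1:1 stoichiometry)
V(EDTA) = 2.162 × 10^-3 mol / 0.2988 mol/L = 0.007235 L = 7.235 mL

7.235 mL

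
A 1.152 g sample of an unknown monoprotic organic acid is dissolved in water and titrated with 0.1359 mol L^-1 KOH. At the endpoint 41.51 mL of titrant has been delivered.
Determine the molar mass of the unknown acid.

n(KOH) = 0.04151 L × 0.1359 mol/L = 5.641 × 10^-3 mol
n(HA) = 5.641 × 10^-3 mol (1:1 ratio)
M = m / n = 1.152 g / 5.641 × 10^-3 mol = 204.2 g/mol

204.2 g/mol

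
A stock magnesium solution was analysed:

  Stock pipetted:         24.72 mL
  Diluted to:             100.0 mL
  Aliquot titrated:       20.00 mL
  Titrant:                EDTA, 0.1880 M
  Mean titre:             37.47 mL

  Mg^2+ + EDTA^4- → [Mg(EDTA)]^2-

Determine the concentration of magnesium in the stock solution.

n(EDTA) = 0.03747 × 0.1880 = 7.044 × 10^-3 mol
n(Mg2+) in the aliquot = 7.044 × 10^-3 mol (1:1 ratio)
[Mg2+]_dilute = 7.044 × 10^-3 / 0.02000 = 0.3522 mol/L
Dilution factor = 100.0 / 24.72 = 4.045
[Mg2+]_stock = 0.3522 × 4.045 = 1.425 mol/L

1.425 M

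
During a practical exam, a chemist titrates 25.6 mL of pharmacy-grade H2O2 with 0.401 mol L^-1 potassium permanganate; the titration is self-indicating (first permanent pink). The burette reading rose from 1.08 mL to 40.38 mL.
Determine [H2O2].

1.54 mol/L

2 MnO4^- + 5 H2O2 + 6 H^+ → 2 Mn^2+ + 5 O2 + 8 H2O
n(KMnO4) = 0.0393 L × 0.401 mol/L = 0.0158 mol
From the 5:2 mole ratio, n(H2O2) = 5/2 × 0.0158 = 0.0394 mol
[H2O2] = 0.0394 mol / 0.0256 L = 1.54 mol/L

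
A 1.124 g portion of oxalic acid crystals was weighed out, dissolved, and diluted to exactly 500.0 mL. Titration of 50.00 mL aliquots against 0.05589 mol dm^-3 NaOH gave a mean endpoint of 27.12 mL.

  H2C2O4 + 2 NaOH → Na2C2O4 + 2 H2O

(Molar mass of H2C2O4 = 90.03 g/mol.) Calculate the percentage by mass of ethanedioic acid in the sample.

n(NaOH) per titration = 0.02712 × 0.05589 = 1.516 × 10^-3 mol
From the 1:2 ratio, n(H2C2O4) in each aliquot = 1/2 × 1.516 × 10^-3 = 7.579 × 10^-4 mol
n(H2C2O4) in the whole flask = 7.579 × 10^-4 × 500.0/50.00 = 7.579 × 10^-3 mol
mass of H2C2O4 = 7.579 × 10^-3 × 90.03 = 0.6823 g
% H2C2O4 = 0.6823 / 1.124 × 100 = 60.70 %

60.70 %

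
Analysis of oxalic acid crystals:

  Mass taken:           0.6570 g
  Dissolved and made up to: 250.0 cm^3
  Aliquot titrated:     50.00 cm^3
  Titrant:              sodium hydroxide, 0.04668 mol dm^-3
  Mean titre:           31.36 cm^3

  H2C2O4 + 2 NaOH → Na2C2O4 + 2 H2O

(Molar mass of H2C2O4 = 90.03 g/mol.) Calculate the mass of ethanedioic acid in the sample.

0.3295 g

n(NaOH) per titration = 0.03136 × 0.04668 = 1.464 × 10^-3 mol
From the 1:2 ratio, n(H2C2O4) in each aliquot = 1/2 × 1.464 × 10^-3 = 7.319 × 10^-4 mol
n(H2C2O4) in the whole flask = 7.319 × 10^-4 × 250.0/50.00 = 3.660 × 10^-3 mol
mass of H2C2O4 = 3.660 × 10^-3 × 90.03 = 0.3295 g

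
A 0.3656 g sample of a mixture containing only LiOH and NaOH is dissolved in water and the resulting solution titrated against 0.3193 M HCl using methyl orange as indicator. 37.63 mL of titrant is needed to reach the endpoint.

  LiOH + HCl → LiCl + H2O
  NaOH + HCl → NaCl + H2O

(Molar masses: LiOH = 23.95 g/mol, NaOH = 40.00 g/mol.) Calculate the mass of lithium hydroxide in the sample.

0.1716 g

n(HCl) = 0.03763 × 0.3193 = 0.01202 mol
Let x = n(LiOH), y = n(NaOH).
Titrant: 1x + 1y = 0.01202;  mass: 23.95x + 40.00y = 0.3656
Solving, x = 7.166 × 10^-3 mol, y = 4.850 × 10^-3 mol
mass of LiOH = 7.166 × 10^-3 × 23.95 = 0.1716 g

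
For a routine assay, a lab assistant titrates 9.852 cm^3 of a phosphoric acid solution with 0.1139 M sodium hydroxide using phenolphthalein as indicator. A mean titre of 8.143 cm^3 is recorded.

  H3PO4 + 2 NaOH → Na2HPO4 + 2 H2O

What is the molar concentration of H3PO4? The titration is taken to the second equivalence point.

n(NaOH) = 0.008143 L × 0.1139 mol/L = 9.275 × 10^-4 mol
From the 1:2 mole ratio, n(H3PO4) = 1/2 × 9.275 × 10^-4 = 4.637 × 10^-4 mol
[H3PO4] = 4.637 × 10^-4 mol / 0.009852 L = 0.04707 mol/L

0.04707 M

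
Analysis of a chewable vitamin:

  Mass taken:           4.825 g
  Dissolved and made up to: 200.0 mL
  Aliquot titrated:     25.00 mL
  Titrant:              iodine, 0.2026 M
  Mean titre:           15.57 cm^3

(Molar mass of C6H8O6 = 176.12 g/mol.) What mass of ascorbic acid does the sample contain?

C6H8O6 + I2 → C6H6O6 + 2 HI
n(I2) per titration = 0.01557 × 0.2026 = 3.154 × 10^-3 mol
n(C6H8O6) in each aliquot = 3.154 × 10^-3 mol (1:1 ratio)
n(C6H8O6) in the whole flask = 3.154 × 10^-3 × 200.0/25.00 = 0.02524 mol
mass of C6H8O6 = 0.02524 × 176.12 = 4.445 g

4.445 g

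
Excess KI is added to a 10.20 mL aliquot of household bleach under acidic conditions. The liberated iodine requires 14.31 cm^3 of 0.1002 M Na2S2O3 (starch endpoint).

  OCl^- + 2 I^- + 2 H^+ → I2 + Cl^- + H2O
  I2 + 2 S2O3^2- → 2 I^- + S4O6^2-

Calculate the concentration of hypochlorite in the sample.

0.07029 M

n(S2O3^2-) = 0.01431 × 0.1002 = 1.434 × 10^-3 mol
n(I2) = n(S2O3^2-)/2 = 7.169 × 10^-4 mol
n(OCl^-) in the aliquot = 7.169 × 10^-4 mol (1:1 ratio)
[OCl^-] = 7.169 × 10^-4 / 0.01020 = 0.07029 mol/L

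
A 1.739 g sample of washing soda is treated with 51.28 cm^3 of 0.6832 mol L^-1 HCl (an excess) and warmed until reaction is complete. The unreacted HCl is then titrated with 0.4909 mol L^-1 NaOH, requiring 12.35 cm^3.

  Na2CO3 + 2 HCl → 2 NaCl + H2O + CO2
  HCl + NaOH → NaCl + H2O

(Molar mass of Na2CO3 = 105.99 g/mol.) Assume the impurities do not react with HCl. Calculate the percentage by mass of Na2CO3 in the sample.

n(HCl) added = 0.05128 × 0.6832 = 0.03503 mol
n(NaOH) used in back-titration = 0.01235 × 0.4909 = 6.063 × 10^-3 mol
n(HCl) left over = 6.063 × 10^-3 mol (1:1 ratio)
n(HCl) consumed by analyte = 0.03503 − 6.063 × 10^-3 = 0.02897 mol
From the 1:2 ratio, n(Na2CO3) = 1/2 × 0.02897 = 0.01449 mol
mass of Na2CO3 = 0.01449 × 105.99 = 1.535 g
% Na2CO3 = 1.535 / 1.739 × 100 = 88.29 %

88.29 %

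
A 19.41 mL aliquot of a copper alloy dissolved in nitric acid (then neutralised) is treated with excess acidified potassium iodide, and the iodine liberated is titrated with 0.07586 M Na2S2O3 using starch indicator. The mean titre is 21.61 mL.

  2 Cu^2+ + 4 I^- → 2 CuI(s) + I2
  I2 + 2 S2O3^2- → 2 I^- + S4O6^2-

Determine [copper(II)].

0.08446 M

n(S2O3^2-) = 0.02161 × 0.07586 = 1.639 × 10^-3 mol
n(I2) = n(S2O3^2-)/2 = 8.197 × 10^-4 mol
From the 2:1 ratio, n(Cu2+) in the aliquot = 2/1 × 8.197 × 10^-4 = 1.639 × 10^-3 mol
[Cu2+] = 1.639 × 10^-3 / 0.01941 = 0.08446 mol/L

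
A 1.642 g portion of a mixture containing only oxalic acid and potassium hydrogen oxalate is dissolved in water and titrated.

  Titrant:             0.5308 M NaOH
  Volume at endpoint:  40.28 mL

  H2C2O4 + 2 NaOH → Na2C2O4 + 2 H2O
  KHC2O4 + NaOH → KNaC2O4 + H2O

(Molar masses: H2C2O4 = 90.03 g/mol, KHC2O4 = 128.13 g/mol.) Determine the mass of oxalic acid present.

n(NaOH) = 0.04028 × 0.5308 = 0.02138 mol
Let x = n(H2C2O4), y = n(KHC2O4).
Titrant: 2x + 1y = 0.02138;  mass: 90.03x + 128.13y = 1.642
Solving, x = 6.602 × 10^-3 mol, y = 8.176 × 10^-3 mol
mass of H2C2O4 = 6.602 × 10^-3 × 90.03 = 0.5944 g

0.5944 g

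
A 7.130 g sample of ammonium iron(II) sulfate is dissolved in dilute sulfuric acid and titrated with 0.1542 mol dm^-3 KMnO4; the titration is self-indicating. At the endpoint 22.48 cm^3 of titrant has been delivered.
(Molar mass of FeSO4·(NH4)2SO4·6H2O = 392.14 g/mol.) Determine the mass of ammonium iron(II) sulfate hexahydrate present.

MnO4^- + 5 Fe^2+ + 8 H^+ → Mn^2+ + 5 Fe^3+ + 4 H2O
n(KMnO4) = 0.02248 L × 0.1542 mol/L = 3.466 × 10^-3 mol
From the 5:1 ratio, n(FeSO4·(NH4)2SO4·6H2O) = 5/1 × 3.466 × 10^-3 = 0.01733 mol
mass of FeSO4·(NH4)2SO4·6H2O = 0.01733 × 392.14 g/mol = 6.797 g

6.797 g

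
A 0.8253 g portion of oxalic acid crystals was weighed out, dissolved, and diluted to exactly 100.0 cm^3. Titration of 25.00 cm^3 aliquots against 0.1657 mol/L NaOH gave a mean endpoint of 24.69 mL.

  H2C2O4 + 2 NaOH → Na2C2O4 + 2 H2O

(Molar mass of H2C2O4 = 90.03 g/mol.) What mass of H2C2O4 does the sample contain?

0.7366 g

n(NaOH) per titration = 0.02469 × 0.1657 = 4.091 × 10^-3 mol
From the 1:2 ratio, n(H2C2O4) in each aliquot = 1/2 × 4.091 × 10^-3 = 2.046 × 10^-3 mol
n(H2C2O4) in the whole flask = 2.046 × 10^-3 × 100.0/25.00 = 8.182 × 10^-3 mol
mass of H2C2O4 = 8.182 × 10^-3 × 90.03 = 0.7366 g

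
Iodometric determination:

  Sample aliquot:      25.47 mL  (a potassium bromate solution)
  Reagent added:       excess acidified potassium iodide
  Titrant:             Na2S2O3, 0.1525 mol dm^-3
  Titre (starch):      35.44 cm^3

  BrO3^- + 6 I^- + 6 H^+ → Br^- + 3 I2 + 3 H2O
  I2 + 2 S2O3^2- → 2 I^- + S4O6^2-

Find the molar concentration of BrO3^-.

0.03537 mol/L

n(S2O3^2-) = 0.03544 × 0.1525 = 5.405 × 10^-3 mol
n(I2) = n(S2O3^2-)/2 = 2.702 × 10^-3 mol
From the 1:3 ratio, n(BrO3^-) in the aliquot = 1/3 × 2.702 × 10^-3 = 9.008 × 10^-4 mol
[BrO3^-] = 9.008 × 10^-4 / 0.02547 = 0.03537 mol/L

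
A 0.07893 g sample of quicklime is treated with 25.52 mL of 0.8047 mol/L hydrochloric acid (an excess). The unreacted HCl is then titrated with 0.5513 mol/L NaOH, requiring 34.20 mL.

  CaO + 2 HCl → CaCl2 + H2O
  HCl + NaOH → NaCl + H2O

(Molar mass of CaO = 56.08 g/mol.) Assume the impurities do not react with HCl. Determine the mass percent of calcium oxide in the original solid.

n(HCl) added = 0.02552 × 0.8047 = 0.02054 mol
n(NaOH) used in back-titration = 0.03420 × 0.5513 = 0.01885 mol
n(HCl) left over = 0.01885 mol (1:1 ratio)
n(HCl) consumed by analyte = 0.02054 − 0.01885 = 1.681 × 10^-3 mol
From the 1:2 ratio, n(CaO) = 1/2 × 1.681 × 10^-3 = 8.407 × 10^-4 mol
mass of CaO = 8.407 × 10^-4 × 56.08 = 0.04715 g
% CaO = 0.04715 / 0.07893 × 100 = 59.73 %

59.73 %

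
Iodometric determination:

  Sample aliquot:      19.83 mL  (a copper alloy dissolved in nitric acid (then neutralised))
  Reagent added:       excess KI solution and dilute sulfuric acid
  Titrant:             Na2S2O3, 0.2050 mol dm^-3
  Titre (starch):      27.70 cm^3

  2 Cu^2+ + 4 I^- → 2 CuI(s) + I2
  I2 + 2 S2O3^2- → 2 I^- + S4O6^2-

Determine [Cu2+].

0.2864 mol/L

n(S2O3^2-) = 0.02770 × 0.2050 = 5.678 × 10^-3 mol
n(I2) = n(S2O3^2-)/2 = 2.839 × 10^-3 mol
From the 2:1 ratio, n(Cu2+) in the aliquot = 2/1 × 2.839 × 10^-3 = 5.678 × 10^-3 mol
[Cu2+] = 5.678 × 10^-3 / 0.01983 = 0.2864 mol/L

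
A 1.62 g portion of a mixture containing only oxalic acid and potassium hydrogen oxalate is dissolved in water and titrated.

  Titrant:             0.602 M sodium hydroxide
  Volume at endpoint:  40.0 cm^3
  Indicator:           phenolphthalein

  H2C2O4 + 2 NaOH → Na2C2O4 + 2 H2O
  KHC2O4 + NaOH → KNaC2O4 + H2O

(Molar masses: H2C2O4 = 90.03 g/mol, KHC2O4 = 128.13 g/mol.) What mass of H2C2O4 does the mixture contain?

0.794 g

n(NaOH) = 0.0400 × 0.602 = 0.0241 mol
Let x = n(H2C2O4), y = n(KHC2O4).
Titrant: 2x + 1y = 0.0241;  mass: 90.03x + 128.13y = 1.62
Solving, x = 8.82 × 10^-3 mol, y = 6.45 × 10^-3 mol
mass of H2C2O4 = 8.82 × 10^-3 × 90.03 = 0.794 g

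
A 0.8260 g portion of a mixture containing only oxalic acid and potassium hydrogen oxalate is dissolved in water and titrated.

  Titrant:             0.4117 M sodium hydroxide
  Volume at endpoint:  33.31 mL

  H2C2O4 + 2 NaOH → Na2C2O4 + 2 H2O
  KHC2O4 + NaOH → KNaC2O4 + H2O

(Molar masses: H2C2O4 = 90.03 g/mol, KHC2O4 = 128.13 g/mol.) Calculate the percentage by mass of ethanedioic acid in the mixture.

n(NaOH) = 0.03331 × 0.4117 = 0.01371 mol
Let x = n(H2C2O4), y = n(KHC2O4).
Titrant: 2x + 1y = 0.01371;  mass: 90.03x + 128.13y = 0.8260
Solving, x = 5.602 × 10^-3 mol, y = 2.511 × 10^-3 mol
mass of H2C2O4 = 5.602 × 10^-3 × 90.03 = 0.5043 g
% H2C2O4 = 0.5043 / 0.8260 × 100 = 61.05 %

61.05 %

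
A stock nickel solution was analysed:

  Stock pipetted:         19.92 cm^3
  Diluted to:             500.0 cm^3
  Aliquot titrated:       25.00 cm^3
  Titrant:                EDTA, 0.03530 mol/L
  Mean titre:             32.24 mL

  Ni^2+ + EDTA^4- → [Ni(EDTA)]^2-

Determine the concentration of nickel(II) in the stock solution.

n(EDTA) = 0.03224 × 0.03530 = 1.138 × 10^-3 mol
n(Ni2+) in the aliquot = 1.138 × 10^-3 mol (1:1 ratio)
[Ni2+]_dilute = 1.138 × 10^-3 / 0.02500 = 0.04552 mol/L
Dilution factor = 500.0 / 19.92 = 25.10
[Ni2+]_stock = 0.04552 × 25.10 = 1.143 mol/L

1.143 mol/L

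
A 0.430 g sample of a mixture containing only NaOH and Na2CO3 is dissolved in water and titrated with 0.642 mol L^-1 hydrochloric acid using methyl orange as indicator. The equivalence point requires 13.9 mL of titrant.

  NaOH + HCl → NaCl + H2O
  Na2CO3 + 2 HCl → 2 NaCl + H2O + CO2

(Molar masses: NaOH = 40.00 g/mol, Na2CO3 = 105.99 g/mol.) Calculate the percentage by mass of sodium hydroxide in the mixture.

n(HCl) = 0.0139 × 0.642 = 8.92 × 10^-3 mol
Let x = n(NaOH), y = n(Na2CO3).
Titrant: 1x + 2y = 8.92 × 10^-3;  mass: 40.00x + 105.99y = 0.430
Solving, x = 3.30 × 10^-3 mol, y = 2.81 × 10^-3 mol
mass of NaOH = 3.30 × 10^-3 × 40.00 = 0.132 g
% NaOH = 0.132 / 0.430 × 100 = 30.7 %

30.7 %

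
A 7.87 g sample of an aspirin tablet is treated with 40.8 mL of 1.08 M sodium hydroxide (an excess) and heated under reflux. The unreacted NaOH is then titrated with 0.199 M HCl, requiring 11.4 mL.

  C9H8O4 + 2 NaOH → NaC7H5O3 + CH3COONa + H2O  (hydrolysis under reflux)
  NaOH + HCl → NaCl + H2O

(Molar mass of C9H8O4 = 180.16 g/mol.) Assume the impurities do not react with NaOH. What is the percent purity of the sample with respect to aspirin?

47.8 %

n(NaOH) added = 0.0408 × 1.08 = 0.0441 mol
n(HCl) used in back-titration = 0.0114 × 0.199 = 2.27 × 10^-3 mol
n(NaOH) left over = 2.27 × 10^-3 mol (1:1 ratio)
n(NaOH) consumed by analyte = 0.0441 − 2.27 × 10^-3 = 0.0418 mol
From the 1:2 ratio, n(C9H8O4) = 1/2 × 0.0418 = 0.0209 mol
mass of C9H8O4 = 0.0209 × 180.16 = 3.76 g
% C9H8O4 = 3.76 / 7.87 × 100 = 47.8 %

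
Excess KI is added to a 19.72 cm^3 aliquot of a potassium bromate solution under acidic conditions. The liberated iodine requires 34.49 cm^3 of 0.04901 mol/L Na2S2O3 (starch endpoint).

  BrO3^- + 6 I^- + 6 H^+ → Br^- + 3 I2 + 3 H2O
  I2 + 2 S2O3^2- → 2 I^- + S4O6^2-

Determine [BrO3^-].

n(S2O3^2-) = 0.03449 × 0.04901 = 1.690 × 10^-3 mol
n(I2) = n(S2O3^2-)/2 = 8.452 × 10^-4 mol
From the 1:3 ratio, n(BrO3^-) in the aliquot = 1/3 × 8.452 × 10^-4 = 2.817 × 10^-4 mol
[BrO3^-] = 2.817 × 10^-4 / 0.01972 = 0.01429 mol/L

0.01429 mol/L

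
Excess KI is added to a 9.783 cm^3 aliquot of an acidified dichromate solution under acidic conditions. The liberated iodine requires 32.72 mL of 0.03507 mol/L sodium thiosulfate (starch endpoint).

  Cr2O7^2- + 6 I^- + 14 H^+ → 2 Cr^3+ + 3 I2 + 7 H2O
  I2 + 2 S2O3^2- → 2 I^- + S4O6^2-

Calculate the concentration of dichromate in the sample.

0.01955 mol/L

n(S2O3^2-) = 0.03272 × 0.03507 = 1.147 × 10^-3 mol
n(I2) = n(S2O3^2-)/2 = 5.737 × 10^-4 mol
From the 1:3 ratio, n(Cr2O7^2-) in the aliquot = 1/3 × 5.737 × 10^-4 = 1.912 × 10^-4 mol
[Cr2O7^2-] = 1.912 × 10^-4 / 0.009783 = 0.01955 mol/L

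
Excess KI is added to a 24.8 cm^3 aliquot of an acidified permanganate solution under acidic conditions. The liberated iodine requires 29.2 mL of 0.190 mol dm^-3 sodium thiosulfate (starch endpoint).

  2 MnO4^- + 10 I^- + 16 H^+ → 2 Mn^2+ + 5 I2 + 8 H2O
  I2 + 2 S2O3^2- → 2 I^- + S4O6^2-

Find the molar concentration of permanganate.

n(S2O3^2-) = 0.0292 × 0.190 = 5.55 × 10^-3 mol
n(I2) = n(S2O3^2-)/2 = 2.77 × 10^-3 mol
From the 2:5 ratio, n(MnO4^-) in the aliquot = 2/5 × 2.77 × 10^-3 = 1.11 × 10^-3 mol
[MnO4^-] = 1.11 × 10^-3 / 0.0248 = 0.0447 mol/L

0.0447 mol/L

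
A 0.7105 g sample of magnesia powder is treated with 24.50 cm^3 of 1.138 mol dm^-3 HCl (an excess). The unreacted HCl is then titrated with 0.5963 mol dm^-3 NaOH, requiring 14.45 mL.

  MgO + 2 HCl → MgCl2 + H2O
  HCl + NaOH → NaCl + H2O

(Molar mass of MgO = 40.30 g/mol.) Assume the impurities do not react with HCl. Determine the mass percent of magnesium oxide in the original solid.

54.63 %

n(HCl) added = 0.02450 × 1.138 = 0.02788 mol
n(NaOH) used in back-titration = 0.01445 × 0.5963 = 8.617 × 10^-3 mol
n(HCl) left over = 8.617 × 10^-3 mol (1:1 ratio)
n(HCl) consumed by analyte = 0.02788 − 8.617 × 10^-3 = 0.01926 mol
From the 1:2 ratio, n(MgO) = 1/2 × 0.01926 = 9.632 × 10^-3 mol
mass of MgO = 9.632 × 10^-3 × 40.30 = 0.3882 g
% MgO = 0.3882 / 0.7105 × 100 = 54.63 %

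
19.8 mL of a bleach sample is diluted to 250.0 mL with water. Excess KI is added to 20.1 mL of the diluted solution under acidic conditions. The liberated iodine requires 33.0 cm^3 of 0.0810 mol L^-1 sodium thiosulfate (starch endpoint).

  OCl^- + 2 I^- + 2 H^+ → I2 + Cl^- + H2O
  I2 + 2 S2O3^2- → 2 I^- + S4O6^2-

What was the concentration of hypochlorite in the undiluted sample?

0.840 mol/L

n(S2O3^2-) = 0.0330 × 0.0810 = 2.67 × 10^-3 mol
n(I2) = n(S2O3^2-)/2 = 1.34 × 10^-3 mol
n(OCl^-) in the aliquot = 1.34 × 10^-3 mol (1:1 ratio)
[OCl^-]_dilute = 1.34 × 10^-3 / 0.0201 = 0.0665 mol/L
[OCl^-]_original = 0.0665 × 250.0/19.8 = 0.840 mol/L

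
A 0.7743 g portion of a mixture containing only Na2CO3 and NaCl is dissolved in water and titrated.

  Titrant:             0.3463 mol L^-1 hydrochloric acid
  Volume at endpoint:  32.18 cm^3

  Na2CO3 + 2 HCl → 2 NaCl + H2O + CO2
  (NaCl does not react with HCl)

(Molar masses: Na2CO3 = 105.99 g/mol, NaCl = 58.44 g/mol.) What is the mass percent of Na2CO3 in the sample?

76.27 %

n(HCl) = 0.03218 × 0.3463 = 0.01114 mol
Let x = n(Na2CO3), y = n(NaCl).
Titrant: 2x = 0.01114;  mass: 105.99x + 58.44y = 0.7743
Solving, x = 5.572 × 10^-3 mol, y = 3.144 × 10^-3 mol
mass of Na2CO3 = 5.572 × 10^-3 × 105.99 = 0.5906 g
% Na2CO3 = 0.5906 / 0.7743 × 100 = 76.27 %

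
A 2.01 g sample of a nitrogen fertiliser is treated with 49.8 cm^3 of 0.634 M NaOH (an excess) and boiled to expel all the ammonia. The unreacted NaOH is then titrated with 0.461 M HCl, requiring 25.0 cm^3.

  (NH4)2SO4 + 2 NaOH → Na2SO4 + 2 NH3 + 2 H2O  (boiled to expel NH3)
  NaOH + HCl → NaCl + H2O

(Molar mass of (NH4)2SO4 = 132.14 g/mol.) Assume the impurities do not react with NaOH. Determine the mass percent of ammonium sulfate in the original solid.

65.9 %

n(NaOH) added = 0.0498 × 0.634 = 0.0316 mol
n(HCl) used in back-titration = 0.0250 × 0.461 = 0.0115 mol
n(NaOH) left over = 0.0115 mol (1:1 ratio)
n(NaOH) consumed by analyte = 0.0316 − 0.0115 = 0.0200 mol
From the 1:2 ratio, n((NH4)2SO4) = 1/2 × 0.0200 = 0.0100 mol
mass of (NH4)2SO4 = 0.0100 × 132.14 = 1.32 g
% (NH4)2SO4 = 1.32 / 2.01 × 100 = 65.9 %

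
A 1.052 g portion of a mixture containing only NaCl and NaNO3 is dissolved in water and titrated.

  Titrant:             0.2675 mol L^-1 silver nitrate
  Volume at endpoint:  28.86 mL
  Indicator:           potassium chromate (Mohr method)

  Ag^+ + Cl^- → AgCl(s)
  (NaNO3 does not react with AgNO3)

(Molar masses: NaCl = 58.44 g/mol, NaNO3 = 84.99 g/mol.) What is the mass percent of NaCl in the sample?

n(AgNO3) = 0.02886 × 0.2675 = 7.720 × 10^-3 mol
Let x = n(NaCl), y = n(NaNO3).
Titrant: 1x = 7.720 × 10^-3;  mass: 58.44x + 84.99y = 1.052
Solving, x = 7.720 × 10^-3 mol, y = 7.070 × 10^-3 mol
mass of NaCl = 7.720 × 10^-3 × 58.44 = 0.4512 g
% NaCl = 0.4512 / 1.052 × 100 = 42.89 %

42.89 %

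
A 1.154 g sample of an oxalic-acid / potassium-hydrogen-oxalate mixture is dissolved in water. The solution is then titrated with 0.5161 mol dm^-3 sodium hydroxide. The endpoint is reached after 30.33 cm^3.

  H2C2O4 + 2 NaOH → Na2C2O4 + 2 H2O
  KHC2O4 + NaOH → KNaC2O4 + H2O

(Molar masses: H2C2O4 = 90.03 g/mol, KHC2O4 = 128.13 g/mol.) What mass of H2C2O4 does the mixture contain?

0.4613 g

n(NaOH) = 0.03033 × 0.5161 = 0.01565 mol
Let x = n(H2C2O4), y = n(KHC2O4).
Titrant: 2x + 1y = 0.01565;  mass: 90.03x + 128.13y = 1.154
Solving, x = 5.123 × 10^-3 mol, y = 5.407 × 10^-3 mol
mass of H2C2O4 = 5.123 × 10^-3 × 90.03 = 0.4613 g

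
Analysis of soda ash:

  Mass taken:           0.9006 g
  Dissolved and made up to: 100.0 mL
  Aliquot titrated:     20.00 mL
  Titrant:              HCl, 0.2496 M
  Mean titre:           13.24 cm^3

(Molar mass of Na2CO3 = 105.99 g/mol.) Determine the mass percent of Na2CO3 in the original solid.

Na2CO3 + 2 HCl → 2 NaCl + H2O + CO2
n(HCl) per titration = 0.01324 × 0.2496 = 3.305 × 10^-3 mol
From the 1:2 ratio, n(Na2CO3) in each aliquot = 1/2 × 3.305 × 10^-3 = 1.652 × 10^-3 mol
n(Na2CO3) in the whole flask = 1.652 × 10^-3 × 100.0/20.00 = 8.262 × 10^-3 mol
mass of Na2CO3 = 8.262 × 10^-3 × 105.99 = 0.8757 g
% Na2CO3 = 0.8757 / 0.9006 × 100 = 97.23 %

97.23 %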